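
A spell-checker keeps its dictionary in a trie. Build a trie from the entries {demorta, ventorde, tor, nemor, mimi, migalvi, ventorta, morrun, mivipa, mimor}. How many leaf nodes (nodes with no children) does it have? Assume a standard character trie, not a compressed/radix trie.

10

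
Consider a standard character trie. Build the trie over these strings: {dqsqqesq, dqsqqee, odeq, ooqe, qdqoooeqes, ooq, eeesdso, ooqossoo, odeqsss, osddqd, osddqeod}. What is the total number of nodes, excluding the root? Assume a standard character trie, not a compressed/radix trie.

Count nodes per top-level branch (shared prefixes stored once):
  'd'-branch (dqsqqee, dqsqqesq): 9 nodes
  'e'-branch (eeesdso): 7 nodes
  'o'-branch (odeq, odeqsss, ooq, ooqe, ooqossoo, osddqd, osddqeod): 23 nodes
  'q'-branch (qdqoooeqes): 10 nodes
Sum: 49

49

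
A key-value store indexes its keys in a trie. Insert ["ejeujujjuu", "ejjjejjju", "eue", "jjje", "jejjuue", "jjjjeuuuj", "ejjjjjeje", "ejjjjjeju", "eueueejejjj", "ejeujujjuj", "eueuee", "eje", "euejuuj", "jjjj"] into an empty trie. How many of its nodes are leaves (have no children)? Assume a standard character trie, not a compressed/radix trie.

Leaves are exactly the stored words that no other stored word extends.
Those words: "ejeujujjuj", "ejeujujjuu", "ejjjejjju", "ejjjjjeje", "ejjjjjeju", "euejuuj", "eueueejejjj", "jejjuue", "jjje", "jjjjeuuuj"
Leaf count: 10

10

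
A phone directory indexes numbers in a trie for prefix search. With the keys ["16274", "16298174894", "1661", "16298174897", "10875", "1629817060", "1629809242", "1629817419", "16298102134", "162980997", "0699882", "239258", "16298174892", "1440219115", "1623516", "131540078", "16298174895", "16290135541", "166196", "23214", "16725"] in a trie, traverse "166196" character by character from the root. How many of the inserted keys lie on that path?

Check each prefix of "166196" against the stored set — each match is an end-marker on the path.
Prefixes of the query that are stored words: "1661", "166196"
Count: 2

2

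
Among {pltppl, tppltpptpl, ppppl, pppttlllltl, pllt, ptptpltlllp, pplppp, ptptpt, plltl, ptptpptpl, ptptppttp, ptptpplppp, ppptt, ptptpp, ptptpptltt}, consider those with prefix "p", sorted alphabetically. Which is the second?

plltl

Filter for "p…" and sort: "pllt", "plltl", "pltppl", "pplppp", "ppppl", "ppptt", "pppttlllltl", "ptptpltlllp", "ptptpp", "ptptpplppp", "ptptpptltt", "ptptpptpl", "ptptppttp", "ptptpt"
Position 2: plltl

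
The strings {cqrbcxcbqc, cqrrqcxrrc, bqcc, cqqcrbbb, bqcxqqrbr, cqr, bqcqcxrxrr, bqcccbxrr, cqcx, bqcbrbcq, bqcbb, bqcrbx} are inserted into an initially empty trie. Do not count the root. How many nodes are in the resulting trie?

56

Trace insertions, counting only characters that open a new branch:
  "cqrbcxcbqc" → 10 new (c, q, r, b, c, x, c, b, q, c)
  "cqrrqcxrrc" → prefix "cqr" already present; 7 new (r, q, c, x, r, r, c)
  "bqcc" → 4 new (b, q, c, c)
  "cqqcrbbb" → prefix "cq" already present; 6 new (q, c, r, b, b, b)
  "bqcxqqrbr" → prefix "bqc" already present; 6 new (x, q, q, r, b, r)
  "cqr" → prefix "cqr" already present; 0 new (none)
  "bqcqcxrxrr" → prefix "bqc" already present; 7 new (q, c, x, r, x, r, r)
  "bqcccbxrr" → prefix "bqcc" already present; 5 new (c, b, x, r, r)
  "cqcx" → prefix "cq" already present; 2 new (c, x)
  "bqcbrbcq" → prefix "bqc" already present; 5 new (b, r, b, c, q)
  "bqcbb" → prefix "bqcb" already present; 1 new (b)
  "bqcrbx" → prefix "bqc" already present; 3 new (r, b, x)
Total nodes = 10 + 7 + 4 + 6 + 6 + 0 + 7 + 5 + 2 + 5 + 1 + 3 = 56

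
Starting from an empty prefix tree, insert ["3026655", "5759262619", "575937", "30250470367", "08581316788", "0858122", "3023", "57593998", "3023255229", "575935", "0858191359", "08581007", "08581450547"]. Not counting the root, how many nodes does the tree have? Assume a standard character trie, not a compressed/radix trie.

65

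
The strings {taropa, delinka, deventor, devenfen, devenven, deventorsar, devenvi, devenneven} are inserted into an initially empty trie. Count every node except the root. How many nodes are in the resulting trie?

34

Trace insertions, counting only characters that open a new branch:
  "taropa" → 6 new (t, a, r, o, p, a)
  "delinka" → 7 new (d, e, l, i, n, k, a)
  "deventor" → prefix "de" already present; 6 new (v, e, n, t, o, r)
  "devenfen" → prefix "deven" already present; 3 new (f, e, n)
  "devenven" → prefix "deven" already present; 3 new (v, e, n)
  "deventorsar" → prefix "deventor" already present; 3 new (s, a, r)
  "devenvi" → prefix "devenv" already present; 1 new (i)
  "devenneven" → prefix "deven" already present; 5 new (n, e, v, e, n)
Total nodes = 6 + 7 + 6 + 3 + 3 + 3 + 1 + 5 = 34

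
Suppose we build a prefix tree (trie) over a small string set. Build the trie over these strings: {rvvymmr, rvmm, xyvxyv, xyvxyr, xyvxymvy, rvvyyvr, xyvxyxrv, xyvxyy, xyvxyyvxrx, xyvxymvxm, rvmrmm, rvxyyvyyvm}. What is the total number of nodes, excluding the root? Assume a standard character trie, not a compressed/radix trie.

Count nodes per top-level branch (shared prefixes stored once):
  'r'-branch (rvmm, rvmrmm, rvvymmr, rvvyyvr, rvxyyvyyvm): 23 nodes
  'x'-branch (xyvxymvxm, xyvxymvy, xyvxyr, xyvxyv, xyvxyxrv, xyvxyy, xyvxyyvxrx): 20 nodes
Sum: 43

43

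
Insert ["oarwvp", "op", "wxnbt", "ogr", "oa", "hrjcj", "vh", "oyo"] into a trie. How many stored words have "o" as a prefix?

5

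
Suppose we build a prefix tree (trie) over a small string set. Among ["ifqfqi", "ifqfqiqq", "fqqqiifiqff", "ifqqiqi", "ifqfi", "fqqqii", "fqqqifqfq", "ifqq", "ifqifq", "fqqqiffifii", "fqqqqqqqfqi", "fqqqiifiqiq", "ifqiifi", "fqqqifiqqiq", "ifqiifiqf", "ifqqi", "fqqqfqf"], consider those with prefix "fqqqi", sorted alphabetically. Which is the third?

Filter for "fqqqi…" and sort: "fqqqiffifii", "fqqqifiqqiq", "fqqqifqfq", "fqqqii", "fqqqiifiqff", "fqqqiifiqiq"
Position 3: fqqqifqfq

fqqqifqfq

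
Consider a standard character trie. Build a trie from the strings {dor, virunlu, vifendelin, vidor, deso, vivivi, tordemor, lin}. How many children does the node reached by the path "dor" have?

0

The children of the "dor" node are the distinct next characters among strings starting with "dor".
No stored string extends past "dor".
That node has 0 child edges.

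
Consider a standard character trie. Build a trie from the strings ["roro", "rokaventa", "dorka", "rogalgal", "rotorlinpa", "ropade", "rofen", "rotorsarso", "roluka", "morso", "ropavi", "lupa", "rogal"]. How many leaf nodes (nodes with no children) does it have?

Leaves are exactly the stored words that no other stored word extends.
Those words: "dorka", "lupa", "morso", "rofen", "rogalgal", "rokaventa", "roluka", "ropade", "ropavi", "roro", "rotorlinpa", "rotorsarso"
Leaf count: 12

12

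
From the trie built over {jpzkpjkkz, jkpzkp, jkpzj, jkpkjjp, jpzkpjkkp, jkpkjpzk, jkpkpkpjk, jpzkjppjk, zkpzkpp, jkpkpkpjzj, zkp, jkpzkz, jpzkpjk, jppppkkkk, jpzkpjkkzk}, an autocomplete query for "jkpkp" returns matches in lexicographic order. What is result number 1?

jkpkpkpjk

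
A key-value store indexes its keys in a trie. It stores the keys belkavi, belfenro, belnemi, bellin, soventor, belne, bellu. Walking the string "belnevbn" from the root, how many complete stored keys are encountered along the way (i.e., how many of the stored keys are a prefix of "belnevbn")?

Traverse "belnevbn" character by character; count nodes along the way that are marked as word ends.
Prefixes of the query that are stored words: "belne"
Count: 1

1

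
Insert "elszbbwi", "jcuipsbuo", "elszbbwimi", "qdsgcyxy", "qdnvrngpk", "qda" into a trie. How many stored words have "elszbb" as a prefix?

Walk to "elszbb"; the words in its subtree are exactly those with that prefix.
Matches: "elszbbwi", "elszbbwimi"
Count: 2

2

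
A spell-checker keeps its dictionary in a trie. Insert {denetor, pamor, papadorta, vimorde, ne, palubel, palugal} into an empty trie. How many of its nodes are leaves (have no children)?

Leaves are exactly the stored words that no other stored word extends.
Those words: "denetor", "ne", "palubel", "palugal", "pamor", "papadorta", "vimorde"
Leaf count: 7

7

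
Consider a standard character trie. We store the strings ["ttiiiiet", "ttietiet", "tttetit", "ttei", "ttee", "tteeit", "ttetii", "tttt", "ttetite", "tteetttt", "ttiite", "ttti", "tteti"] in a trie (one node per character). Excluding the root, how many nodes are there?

Insert word by word; a character creates a node only if that edge doesn't already exist:
  "ttiiiiet" → 8 new (t, t, i, i, i, i, e, t)
  "ttietiet" → prefix "tti" already present; 5 new (e, t, i, e, t)
  "tttetit" → prefix "tt" already present; 5 new (t, e, t, i, t)
  "ttei" → prefix "tt" already present; 2 new (e, i)
  "ttee" → prefix "tte" already present; 1 new (e)
  "tteeit" → prefix "ttee" already present; 2 new (i, t)
  "ttetii" → prefix "tte" already present; 3 new (t, i, i)
  "tttt" → prefix "ttt" already present; 1 new (t)
  "ttetite" → prefix "tteti" already present; 2 new (t, e)
  "tteetttt" → prefix "ttee" already present; 4 new (t, t, t, t)
  "ttiite" → prefix "ttii" already present; 2 new (t, e)
  "ttti" → prefix "ttt" already present; 1 new (i)
  "tteti" → prefix "tteti" already present; 0 new (none)
Total nodes = 8 + 5 + 5 + 2 + 1 + 2 + 3 + 1 + 2 + 4 + 2 + 1 + 0 = 36

36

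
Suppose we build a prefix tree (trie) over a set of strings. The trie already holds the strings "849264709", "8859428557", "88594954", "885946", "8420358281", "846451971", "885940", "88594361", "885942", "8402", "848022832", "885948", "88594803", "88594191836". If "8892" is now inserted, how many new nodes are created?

"88" is already a path in the trie; the remaining "92" must be added.
Each of the 2 remaining characters creates one node.

2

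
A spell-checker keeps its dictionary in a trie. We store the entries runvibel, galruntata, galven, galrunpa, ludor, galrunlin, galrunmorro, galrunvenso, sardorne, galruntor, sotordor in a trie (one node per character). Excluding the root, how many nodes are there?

For each word, the new-node count is its length minus the longest prefix already in the trie:
  "runvibel" → 8 new (r, u, n, v, i, b, e, l)
  "galruntata" → 10 new (g, a, l, r, u, n, t, a, t, a)
  "galven" → prefix "gal" already present; 3 new (v, e, n)
  "galrunpa" → prefix "galrun" already present; 2 new (p, a)
  "ludor" → 5 new (l, u, d, o, r)
  "galrunlin" → prefix "galrun" already present; 3 new (l, i, n)
  "galrunmorro" → prefix "galrun" already present; 5 new (m, o, r, r, o)
  "galrunvenso" → prefix "galrun" already present; 5 new (v, e, n, s, o)
  "sardorne" → 8 new (s, a, r, d, o, r, n, e)
  "galruntor" → prefix "galrunt" already present; 2 new (o, r)
  "sotordor" → prefix "s" already present; 7 new (o, t, o, r, d, o, r)
Total nodes = 8 + 10 + 3 + 2 + 5 + 3 + 5 + 5 + 8 + 2 + 7 = 58

58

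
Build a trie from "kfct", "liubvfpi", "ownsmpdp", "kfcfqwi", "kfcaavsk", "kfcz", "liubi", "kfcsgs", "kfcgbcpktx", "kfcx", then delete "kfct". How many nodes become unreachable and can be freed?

After clearing the end-marker at "kfct", prune upward until reaching a node still needed by another word.
The suffix "t" (1 node) is used only by "kfct"; the node for "kfc" still has the child "f", so pruning stops there.
Nodes removed: 1

1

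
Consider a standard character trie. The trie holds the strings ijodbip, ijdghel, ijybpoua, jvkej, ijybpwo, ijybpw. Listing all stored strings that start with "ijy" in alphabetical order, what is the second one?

DFS of the "ijy" subtree visits, in order: "ijybpoua", "ijybpw", "ijybpwo"
The 2nd is ijybpw.

ijybpw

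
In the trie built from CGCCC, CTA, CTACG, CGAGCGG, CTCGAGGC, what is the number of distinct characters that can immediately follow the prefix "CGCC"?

The children of the "CGCC" node are the distinct next characters among strings starting with "CGCC".
Characters that immediately follow "CGCC" among the stored strings: {C}.
That node has 1 child edge.

1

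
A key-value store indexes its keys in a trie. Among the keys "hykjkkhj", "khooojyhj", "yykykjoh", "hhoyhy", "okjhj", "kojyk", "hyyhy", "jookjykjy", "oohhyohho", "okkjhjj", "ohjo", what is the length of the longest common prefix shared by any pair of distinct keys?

Equivalently: take the maximum, over all pairs, of their longest common prefix length.
"hykjkkhj" and "hyyhy" agree on "hy" (2 characters) before diverging; nothing deeper is shared.
Longest shared-prefix length: 2

2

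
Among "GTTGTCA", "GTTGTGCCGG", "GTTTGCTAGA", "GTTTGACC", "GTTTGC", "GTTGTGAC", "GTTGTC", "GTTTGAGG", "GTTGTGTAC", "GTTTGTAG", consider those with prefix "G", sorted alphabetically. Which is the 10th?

Filter for "G…" and sort: "GTTGTC", "GTTGTCA", "GTTGTGAC", "GTTGTGCCGG", "GTTGTGTAC", "GTTTGACC", "GTTTGAGG", "GTTTGC", "GTTTGCTAGA", "GTTTGTAG"
The 10th is GTTTGTAG.

GTTTGTAG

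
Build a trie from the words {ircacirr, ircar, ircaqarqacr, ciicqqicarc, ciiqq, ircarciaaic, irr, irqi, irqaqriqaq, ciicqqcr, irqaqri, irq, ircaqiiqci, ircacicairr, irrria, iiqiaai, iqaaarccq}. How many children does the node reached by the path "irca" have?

3

Walk "irca" from the root, arriving at one node.
Distinct next characters after "irca": c, q, r.
That node has 3 child edges.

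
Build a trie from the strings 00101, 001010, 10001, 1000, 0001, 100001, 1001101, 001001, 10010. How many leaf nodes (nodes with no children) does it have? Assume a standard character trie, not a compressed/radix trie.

A leaf is a node with no children — equivalently, the end of a word that is not a proper prefix of any other stored word.
Those words: "0001", "001001", "001010", "100001", "10001", "10010", "1001101"
Leaf count: 7

7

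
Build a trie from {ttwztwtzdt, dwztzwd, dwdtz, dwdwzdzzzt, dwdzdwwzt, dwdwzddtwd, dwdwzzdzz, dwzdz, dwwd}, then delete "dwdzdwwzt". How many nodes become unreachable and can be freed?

Walk "dwdzdwwzt" from the leaf back toward the root, removing each node that no remaining word uses.
The suffix "zdwwzt" (6 nodes) is used only by "dwdzdwwzt"; the node for "dwd" still has the child "t", so pruning stops there.
Nodes removed: 6

6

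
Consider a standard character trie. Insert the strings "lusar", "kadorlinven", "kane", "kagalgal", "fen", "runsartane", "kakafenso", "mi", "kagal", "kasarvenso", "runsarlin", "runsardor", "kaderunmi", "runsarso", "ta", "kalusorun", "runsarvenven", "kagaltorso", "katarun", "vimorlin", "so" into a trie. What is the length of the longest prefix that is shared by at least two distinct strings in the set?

Equivalently: take the maximum, over all pairs, of their longest common prefix length.
e.g. "runsardor" and "runsarlin" share the prefix "runsar" of length 6; no pair shares a longer one.
Longest shared-prefix length: 6

6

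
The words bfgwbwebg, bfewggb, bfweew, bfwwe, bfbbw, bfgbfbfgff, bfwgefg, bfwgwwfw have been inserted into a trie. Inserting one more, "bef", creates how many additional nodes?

2

Walking "bef" from the root, the first 1 characters ("b") follow existing edges; "e" is the first miss.
Each of the 2 remaining characters creates one node.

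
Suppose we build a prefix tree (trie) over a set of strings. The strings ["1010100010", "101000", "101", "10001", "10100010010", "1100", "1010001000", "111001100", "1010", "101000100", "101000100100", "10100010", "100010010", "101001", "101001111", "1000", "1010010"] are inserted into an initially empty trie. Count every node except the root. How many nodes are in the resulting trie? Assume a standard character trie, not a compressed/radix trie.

For each word, the new-node count is its length minus the longest prefix already in the trie:
  "1010100010" → 10 new (1, 0, 1, 0, 1, 0, 0, 0, 1, 0)
  "101000" → prefix "1010" already present; 2 new (0, 0)
  "101" → prefix "101" already present; 0 new (none)
  "10001" → prefix "10" already present; 3 new (0, 0, 1)
  "10100010010" → prefix "101000" already present; 5 new (1, 0, 0, 1, 0)
  "1100" → prefix "1" already present; 3 new (1, 0, 0)
  "1010001000" → prefix "101000100" already present; 1 new (0)
  "111001100" → prefix "11" already present; 7 new (1, 0, 0, 1, 1, 0, 0)
  "1010" → prefix "1010" already present; 0 new (none)
  "101000100" → prefix "101000100" already present; 0 new (none)
  "101000100100" → prefix "10100010010" already present; 1 new (0)
  "10100010" → prefix "10100010" already present; 0 new (none)
  "100010010" → prefix "10001" already present; 4 new (0, 0, 1, 0)
  "101001" → prefix "10100" already present; 1 new (1)
  "101001111" → prefix "101001" already present; 3 new (1, 1, 1)
  "1000" → prefix "1000" already present; 0 new (none)
  "1010010" → prefix "101001" already present; 1 new (0)
Total nodes = 10 + 2 + 0 + 3 + 5 + 3 + 1 + 7 + 0 + 0 + 1 + 0 + 4 + 1 + 3 + 0 + 1 = 41

41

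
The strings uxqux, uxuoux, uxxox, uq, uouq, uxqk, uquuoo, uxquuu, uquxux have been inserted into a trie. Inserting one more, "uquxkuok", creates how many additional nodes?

4

Walking "uquxkuok" from the root, the first 4 characters ("uqux") follow existing edges; "k" is the first miss.
So 8 − 4 = 4 new nodes.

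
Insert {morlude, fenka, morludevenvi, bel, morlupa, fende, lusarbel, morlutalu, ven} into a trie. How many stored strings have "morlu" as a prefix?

4

Traverse to the node for "morlu", then collect every word in that subtree.
Matches: "morlude", "morludevenvi", "morlupa", "morlutalu"
Count: 4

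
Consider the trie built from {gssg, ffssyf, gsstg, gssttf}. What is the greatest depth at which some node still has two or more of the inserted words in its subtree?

Look for the deepest trie node that still has at least two words in its subtree.
e.g. "gsstg" and "gssttf" share the prefix "gsst" of length 4; no pair shares a longer one.
Longest shared-prefix length: 4

4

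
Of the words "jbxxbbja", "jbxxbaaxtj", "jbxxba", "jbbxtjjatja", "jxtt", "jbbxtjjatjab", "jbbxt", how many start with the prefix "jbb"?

Walk to "jbb"; the words in its subtree are exactly those with that prefix.
Matches: "jbbxt", "jbbxtjjatja", "jbbxtjjatjab"
Count: 3

3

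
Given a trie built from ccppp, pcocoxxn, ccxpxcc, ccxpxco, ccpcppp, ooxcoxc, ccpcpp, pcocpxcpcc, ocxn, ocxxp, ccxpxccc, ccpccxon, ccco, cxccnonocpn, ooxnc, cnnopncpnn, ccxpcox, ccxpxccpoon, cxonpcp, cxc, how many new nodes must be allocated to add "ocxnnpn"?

3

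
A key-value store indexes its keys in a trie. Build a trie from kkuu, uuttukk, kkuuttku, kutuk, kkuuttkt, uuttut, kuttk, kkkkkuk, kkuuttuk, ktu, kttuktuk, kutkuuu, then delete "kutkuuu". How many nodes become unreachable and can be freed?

4

After clearing the end-marker at "kutkuuu", prune upward until reaching a node still needed by another word.
The suffix "kuuu" (4 nodes) is used only by "kutkuuu"; the node for "kut" still has the child "u", so pruning stops there.
Nodes removed: 4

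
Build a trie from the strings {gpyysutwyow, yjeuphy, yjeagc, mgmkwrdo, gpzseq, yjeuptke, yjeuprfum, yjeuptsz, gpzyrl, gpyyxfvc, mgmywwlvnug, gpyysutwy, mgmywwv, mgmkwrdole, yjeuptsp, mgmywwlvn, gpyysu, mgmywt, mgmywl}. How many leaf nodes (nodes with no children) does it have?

A leaf is a node with no children — equivalently, the end of a word that is not a proper prefix of any other stored word.
Those words: "gpyysutwyow", "gpyyxfvc", "gpzseq", "gpzyrl", "mgmkwrdole", "mgmywl", "mgmywt", "mgmywwlvnug", "mgmywwv", "yjeagc", "yjeuphy", "yjeuprfum", "yjeuptke", "yjeuptsp", "yjeuptsz"
Leaf count: 15

15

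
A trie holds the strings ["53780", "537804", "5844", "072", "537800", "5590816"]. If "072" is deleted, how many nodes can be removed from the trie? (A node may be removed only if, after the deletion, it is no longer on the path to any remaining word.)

3

After clearing the end-marker at "072", prune upward until reaching a node still needed by another word.
No other word shares any prefix with "072", so all 3 of its nodes go.
Nodes removed: 3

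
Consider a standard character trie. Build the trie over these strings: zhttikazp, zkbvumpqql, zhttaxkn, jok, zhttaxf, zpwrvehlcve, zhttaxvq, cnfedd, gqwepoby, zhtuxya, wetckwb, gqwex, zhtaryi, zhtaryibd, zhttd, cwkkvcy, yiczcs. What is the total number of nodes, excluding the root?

Count nodes per top-level branch (shared prefixes stored once):
  'c'-branch (cnfedd, cwkkvcy): 12 nodes
  'g'-branch (gqwepoby, gqwex): 9 nodes
  'j'-branch (jok): 3 nodes
  'w'-branch (wetckwb): 7 nodes
  'y'-branch (yiczcs): 6 nodes
  'z'-branch (zhtaryi, zhtaryibd, zhttaxf, zhttaxkn, zhttaxvq, zhttd, zhttikazp, zhtuxya, zkbvumpqql, zpwrvehlcve): 46 nodes
Sum: 83

83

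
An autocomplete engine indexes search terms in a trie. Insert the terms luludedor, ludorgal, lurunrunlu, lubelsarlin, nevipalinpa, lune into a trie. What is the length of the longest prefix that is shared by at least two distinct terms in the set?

The deepest shared node is where two words last agree before diverging.
e.g. "lubelsarlin" and "ludorgal" share the prefix "lu" of length 2; no pair shares a longer one.
Longest shared-prefix length: 2

2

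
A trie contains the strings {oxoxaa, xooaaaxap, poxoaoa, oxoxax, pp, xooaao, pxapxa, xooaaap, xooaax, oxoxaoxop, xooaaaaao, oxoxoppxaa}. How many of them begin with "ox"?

Walk to "ox"; the words in its subtree are exactly those with that prefix.
Words under "ox": oxoxaa, oxoxaoxop, oxoxax, oxoxoppxaa
Count: 4

4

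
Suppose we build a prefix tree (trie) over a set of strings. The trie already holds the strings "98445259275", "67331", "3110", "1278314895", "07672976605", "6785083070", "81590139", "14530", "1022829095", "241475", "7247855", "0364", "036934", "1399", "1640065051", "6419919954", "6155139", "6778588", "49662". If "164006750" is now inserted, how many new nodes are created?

3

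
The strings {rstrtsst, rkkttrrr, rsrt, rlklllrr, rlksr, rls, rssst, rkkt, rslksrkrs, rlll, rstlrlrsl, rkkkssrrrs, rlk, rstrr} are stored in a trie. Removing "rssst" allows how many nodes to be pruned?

3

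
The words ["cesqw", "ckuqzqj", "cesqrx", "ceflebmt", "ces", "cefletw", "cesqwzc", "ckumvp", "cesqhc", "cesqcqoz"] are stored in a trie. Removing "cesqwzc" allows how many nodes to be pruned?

Walk "cesqwzc" from the leaf back toward the root, removing each node that no remaining word uses.
The suffix "zc" (2 nodes) is used only by "cesqwzc"; "cesqw" is itself a stored word, so pruning stops there.
Nodes removed: 2

2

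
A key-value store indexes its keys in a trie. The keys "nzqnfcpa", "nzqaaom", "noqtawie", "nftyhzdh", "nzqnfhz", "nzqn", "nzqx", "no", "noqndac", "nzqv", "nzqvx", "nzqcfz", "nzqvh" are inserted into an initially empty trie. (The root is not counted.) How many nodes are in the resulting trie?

Trace insertions, counting only characters that open a new branch:
  "nzqnfcpa" → 8 new (n, z, q, n, f, c, p, a)
  "nzqaaom" → prefix "nzq" already present; 4 new (a, a, o, m)
  "noqtawie" → prefix "n" already present; 7 new (o, q, t, a, w, i, e)
  "nftyhzdh" → prefix "n" already present; 7 new (f, t, y, h, z, d, h)
  "nzqnfhz" → prefix "nzqnf" already present; 2 new (h, z)
  "nzqn" → prefix "nzqn" already present; 0 new (none)
  "nzqx" → prefix "nzq" already present; 1 new (x)
  "no" → prefix "no" already present; 0 new (none)
  "noqndac" → prefix "noq" already present; 4 new (n, d, a, c)
  "nzqv" → prefix "nzq" already present; 1 new (v)
  "nzqvx" → prefix "nzqv" already present; 1 new (x)
  "nzqcfz" → prefix "nzq" already present; 3 new (c, f, z)
  "nzqvh" → prefix "nzqv" already present; 1 new (h)
Total nodes = 8 + 4 + 7 + 7 + 2 + 0 + 1 + 0 + 4 + 1 + 1 + 3 + 1 = 39

39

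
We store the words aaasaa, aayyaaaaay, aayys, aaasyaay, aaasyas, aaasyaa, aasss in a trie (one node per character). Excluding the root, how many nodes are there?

23

Trie structure (* marks end of a word):
(root)
└─ a
   └─ a
      ├─ a
      │  └─ s
      │     ├─ a
      │     │  └─ a *
      │     └─ y
      │        └─ a
      │           ├─ a *
      │           │  └─ y *
      │           └─ s *
      ├─ s
      │  └─ s
      │     └─ s *
      └─ y
         └─ y
            ├─ a
            │  └─ a
            │     └─ a
            │        └─ a
            │           └─ a
            │              └─ y *
            └─ s *
Counting every labelled node above: 23.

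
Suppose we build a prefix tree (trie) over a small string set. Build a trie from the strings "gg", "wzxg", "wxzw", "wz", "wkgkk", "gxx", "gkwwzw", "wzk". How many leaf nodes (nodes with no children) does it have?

A leaf is a node with no children — equivalently, the end of a word that is not a proper prefix of any other stored word.
Those words: "gg", "gkwwzw", "gxx", "wkgkk", "wxzw", "wzk", "wzxg"
Leaf count: 7

7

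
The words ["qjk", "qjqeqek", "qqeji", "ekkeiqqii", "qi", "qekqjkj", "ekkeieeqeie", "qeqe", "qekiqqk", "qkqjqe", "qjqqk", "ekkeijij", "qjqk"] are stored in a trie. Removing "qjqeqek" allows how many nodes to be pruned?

A node on "qjqeqek"'s path can go only if nothing else ends at it or branches off below it.
The suffix "eqek" (4 nodes) is used only by "qjqeqek"; the node for "qjq" still has the child "q", so pruning stops there.
Nodes removed: 4

4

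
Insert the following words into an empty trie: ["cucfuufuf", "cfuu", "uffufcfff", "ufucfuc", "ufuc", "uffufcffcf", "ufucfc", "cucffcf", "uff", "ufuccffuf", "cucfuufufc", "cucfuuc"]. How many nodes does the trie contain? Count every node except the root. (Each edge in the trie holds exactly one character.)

Insert word by word; a character creates a node only if that edge doesn't already exist:
  "cucfuufuf" → 9 new (c, u, c, f, u, u, f, u, f)
  "cfuu" → prefix "c" already present; 3 new (f, u, u)
  "uffufcfff" → 9 new (u, f, f, u, f, c, f, f, f)
  "ufucfuc" → prefix "uf" already present; 5 new (u, c, f, u, c)
  "ufuc" → prefix "ufuc" already present; 0 new (none)
  "uffufcffcf" → prefix "uffufcff" already present; 2 new (c, f)
  "ufucfc" → prefix "ufucf" already present; 1 new (c)
  "cucffcf" → prefix "cucf" already present; 3 new (f, c, f)
  "uff" → prefix "uff" already present; 0 new (none)
  "ufuccffuf" → prefix "ufuc" already present; 5 new (c, f, f, u, f)
  "cucfuufufc" → prefix "cucfuufuf" already present; 1 new (c)
  "cucfuuc" → prefix "cucfuu" already present; 1 new (c)
Total nodes = 9 + 3 + 9 + 5 + 0 + 2 + 1 + 3 + 0 + 5 + 1 + 1 = 39

39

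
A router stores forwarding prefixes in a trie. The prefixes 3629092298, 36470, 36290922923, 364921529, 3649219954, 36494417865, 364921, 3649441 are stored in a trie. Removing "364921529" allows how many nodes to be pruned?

A node on "364921529"'s path can go only if nothing else ends at it or branches off below it.
The suffix "529" (3 nodes) is used only by "364921529"; the node for "364921" still has the child "9", so pruning stops there.
Nodes removed: 3

3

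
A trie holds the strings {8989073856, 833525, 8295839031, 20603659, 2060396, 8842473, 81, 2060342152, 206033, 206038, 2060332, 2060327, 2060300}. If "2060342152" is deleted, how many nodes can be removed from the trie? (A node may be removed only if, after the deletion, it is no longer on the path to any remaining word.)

Walk "2060342152" from the leaf back toward the root, removing each node that no remaining word uses.
The suffix "42152" (5 nodes) is used only by "2060342152"; the node for "20603" still has the child "6", so pruning stops there.
Nodes removed: 5

5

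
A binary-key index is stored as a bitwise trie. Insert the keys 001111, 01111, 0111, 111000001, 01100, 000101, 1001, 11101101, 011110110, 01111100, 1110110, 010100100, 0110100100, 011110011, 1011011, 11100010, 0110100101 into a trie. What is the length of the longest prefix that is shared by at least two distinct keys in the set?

9

Equivalently: take the maximum, over all pairs, of their longest common prefix length.
e.g. "0110100100" and "0110100101" share the prefix "011010010" of length 9; no pair shares a longer one.
Longest shared-prefix length: 9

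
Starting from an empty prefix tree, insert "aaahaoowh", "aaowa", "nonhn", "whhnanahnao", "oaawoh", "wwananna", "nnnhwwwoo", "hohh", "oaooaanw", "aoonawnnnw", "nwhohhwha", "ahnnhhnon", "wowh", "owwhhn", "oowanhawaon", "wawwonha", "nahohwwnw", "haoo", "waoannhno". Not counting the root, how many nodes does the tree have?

127

Trace insertions, counting only characters that open a new branch:
  "aaahaoowh" → 9 new (a, a, a, h, a, o, o, w, h)
  "aaowa" → prefix "aa" already present; 3 new (o, w, a)
  "nonhn" → 5 new (n, o, n, h, n)
  "whhnanahnao" → 11 new (w, h, h, n, a, n, a, h, n, a, o)
  "oaawoh" → 6 new (o, a, a, w, o, h)
  "wwananna" → prefix "w" already present; 7 new (w, a, n, a, n, n, a)
  "nnnhwwwoo" → prefix "n" already present; 8 new (n, n, h, w, w, w, o, o)
  "hohh" → 4 new (h, o, h, h)
  "oaooaanw" → prefix "oa" already present; 6 new (o, o, a, a, n, w)
  "aoonawnnnw" → prefix "a" already present; 9 new (o, o, n, a, w, n, n, n, w)
  "nwhohhwha" → prefix "n" already present; 8 new (w, h, o, h, h, w, h, a)
  "ahnnhhnon" → prefix "a" already present; 8 new (h, n, n, h, h, n, o, n)
  "wowh" → prefix "w" already present; 3 new (o, w, h)
  "owwhhn" → prefix "o" already present; 5 new (w, w, h, h, n)
  "oowanhawaon" → prefix "o" already present; 10 new (o, w, a, n, h, a, w, a, o, n)
  "wawwonha" → prefix "w" already present; 7 new (a, w, w, o, n, h, a)
  "nahohwwnw" → prefix "n" already present; 8 new (a, h, o, h, w, w, n, w)
  "haoo" → prefix "h" already present; 3 new (a, o, o)
  "waoannhno" → prefix "wa" already present; 7 new (o, a, n, n, h, n, o)
Total nodes = 9 + 3 + 5 + 11 + 6 + 7 + 8 + 4 + 6 + 9 + 8 + 8 + 3 + 5 + 10 + 7 + 8 + 3 + 7 = 127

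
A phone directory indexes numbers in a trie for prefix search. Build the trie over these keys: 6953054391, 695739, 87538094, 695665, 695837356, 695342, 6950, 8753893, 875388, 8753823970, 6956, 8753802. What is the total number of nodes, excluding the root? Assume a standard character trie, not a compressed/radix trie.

42

Insert word by word; a character creates a node only if that edge doesn't already exist:
  "6953054391" → 10 new (6, 9, 5, 3, 0, 5, 4, 3, 9, 1)
  "695739" → prefix "695" already present; 3 new (7, 3, 9)
  "87538094" → 8 new (8, 7, 5, 3, 8, 0, 9, 4)
  "695665" → prefix "695" already present; 3 new (6, 6, 5)
  "695837356" → prefix "695" already present; 6 new (8, 3, 7, 3, 5, 6)
  "695342" → prefix "6953" already present; 2 new (4, 2)
  "6950" → prefix "695" already present; 1 new (0)
  "8753893" → prefix "87538" already present; 2 new (9, 3)
  "875388" → prefix "87538" already present; 1 new (8)
  "8753823970" → prefix "87538" already present; 5 new (2, 3, 9, 7, 0)
  "6956" → prefix "6956" already present; 0 new (none)
  "8753802" → prefix "875380" already present; 1 new (2)
Total nodes = 10 + 3 + 8 + 3 + 6 + 2 + 1 + 2 + 1 + 5 + 0 + 1 = 42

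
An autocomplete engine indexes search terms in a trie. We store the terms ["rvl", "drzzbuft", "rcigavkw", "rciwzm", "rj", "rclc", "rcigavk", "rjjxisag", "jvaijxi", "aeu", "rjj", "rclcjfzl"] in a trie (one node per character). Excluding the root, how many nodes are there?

Insert word by word; a character creates a node only if that edge doesn't already exist:
  "rvl" → 3 new (r, v, l)
  "drzzbuft" → 8 new (d, r, z, z, b, u, f, t)
  "rcigavkw" → prefix "r" already present; 7 new (c, i, g, a, v, k, w)
  "rciwzm" → prefix "rci" already present; 3 new (w, z, m)
  "rj" → prefix "r" already present; 1 new (j)
  "rclc" → prefix "rc" already present; 2 new (l, c)
  "rcigavk" → prefix "rcigavk" already present; 0 new (none)
  "rjjxisag" → prefix "rj" already present; 6 new (j, x, i, s, a, g)
  "jvaijxi" → 7 new (j, v, a, i, j, x, i)
  "aeu" → 3 new (a, e, u)
  "rjj" → prefix "rjj" already present; 0 new (none)
  "rclcjfzl" → prefix "rclc" already present; 4 new (j, f, z, l)
Total nodes = 3 + 8 + 7 + 3 + 1 + 2 + 0 + 6 + 7 + 3 + 0 + 4 = 44

44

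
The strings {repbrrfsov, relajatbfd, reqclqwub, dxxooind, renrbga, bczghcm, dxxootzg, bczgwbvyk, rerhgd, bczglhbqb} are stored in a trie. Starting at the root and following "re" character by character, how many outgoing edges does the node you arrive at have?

Walk "re" from the root, arriving at one node.
Characters that immediately follow "re" among the stored strings: {l, n, p, q, r}.
That node has 5 child edges.

5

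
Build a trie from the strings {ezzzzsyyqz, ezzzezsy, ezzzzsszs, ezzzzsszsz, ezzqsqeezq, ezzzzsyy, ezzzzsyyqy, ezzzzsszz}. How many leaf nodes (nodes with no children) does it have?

Leaves are exactly the stored words that no other stored word extends.
Those words: "ezzqsqeezq", "ezzzezsy", "ezzzzsszsz", "ezzzzsszz", "ezzzzsyyqy", "ezzzzsyyqz"
Leaf count: 6

6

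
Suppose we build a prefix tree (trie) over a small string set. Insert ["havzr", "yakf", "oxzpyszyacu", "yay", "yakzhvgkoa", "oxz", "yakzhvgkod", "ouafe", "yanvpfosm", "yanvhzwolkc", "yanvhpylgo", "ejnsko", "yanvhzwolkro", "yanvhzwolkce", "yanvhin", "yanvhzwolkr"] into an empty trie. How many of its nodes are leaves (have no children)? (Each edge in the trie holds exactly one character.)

A leaf is a node with no children — equivalently, the end of a word that is not a proper prefix of any other stored word.
Those words: "ejnsko", "havzr", "ouafe", "oxzpyszyacu", "yakf", "yakzhvgkoa", "yakzhvgkod", "yanvhin", "yanvhpylgo", "yanvhzwolkce", "yanvhzwolkro", "yanvpfosm", "yay"
Leaf count: 13

13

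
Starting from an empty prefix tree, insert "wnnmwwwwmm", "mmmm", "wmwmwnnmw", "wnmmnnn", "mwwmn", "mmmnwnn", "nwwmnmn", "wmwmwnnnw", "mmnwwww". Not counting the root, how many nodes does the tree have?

49

Insert word by word; a character creates a node only if that edge doesn't already exist:
  "wnnmwwwwmm" → 10 new (w, n, n, m, w, w, w, w, m, m)
  "mmmm" → 4 new (m, m, m, m)
  "wmwmwnnmw" → prefix "w" already present; 8 new (m, w, m, w, n, n, m, w)
  "wnmmnnn" → prefix "wn" already present; 5 new (m, m, n, n, n)
  "mwwmn" → prefix "m" already present; 4 new (w, w, m, n)
  "mmmnwnn" → prefix "mmm" already present; 4 new (n, w, n, n)
  "nwwmnmn" → 7 new (n, w, w, m, n, m, n)
  "wmwmwnnnw" → prefix "wmwmwnn" already present; 2 new (n, w)
  "mmnwwww" → prefix "mm" already present; 5 new (n, w, w, w, w)
Total nodes = 10 + 4 + 8 + 5 + 4 + 4 + 7 + 2 + 5 = 49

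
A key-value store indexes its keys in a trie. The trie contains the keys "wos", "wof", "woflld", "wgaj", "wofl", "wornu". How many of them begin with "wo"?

5

Walk to "wo"; the words in its subtree are exactly those with that prefix.
Matches: "wof", "wofl", "woflld", "wornu", "wos"
Count: 5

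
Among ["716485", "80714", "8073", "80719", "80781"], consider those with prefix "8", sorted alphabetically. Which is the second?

80719

Filter for "8…" and sort: "80714", "80719", "8073", "80781"
Position 2: 80719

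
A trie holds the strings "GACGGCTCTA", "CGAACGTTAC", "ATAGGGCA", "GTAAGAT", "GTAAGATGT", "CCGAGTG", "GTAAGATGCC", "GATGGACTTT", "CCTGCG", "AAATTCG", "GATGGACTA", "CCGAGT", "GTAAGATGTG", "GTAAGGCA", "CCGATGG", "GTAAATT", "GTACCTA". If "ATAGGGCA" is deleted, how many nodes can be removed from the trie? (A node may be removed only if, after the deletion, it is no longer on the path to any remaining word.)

7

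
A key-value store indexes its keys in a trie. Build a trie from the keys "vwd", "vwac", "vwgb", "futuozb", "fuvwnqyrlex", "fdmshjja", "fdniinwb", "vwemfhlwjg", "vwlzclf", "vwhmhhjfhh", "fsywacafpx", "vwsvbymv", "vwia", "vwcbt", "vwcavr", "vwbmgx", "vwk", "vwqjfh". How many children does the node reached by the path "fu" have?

2

Follow the path "fu" to its node, then look at its outgoing edges.
Distinct next characters after "fu": t, v.
That node has 2 child edges.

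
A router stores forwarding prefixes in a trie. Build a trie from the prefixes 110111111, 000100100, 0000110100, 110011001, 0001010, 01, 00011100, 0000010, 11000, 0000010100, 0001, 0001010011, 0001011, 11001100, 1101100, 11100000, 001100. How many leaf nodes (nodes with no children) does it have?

A leaf is a node with no children — equivalently, the end of a word that is not a proper prefix of any other stored word.
Those words: "0000010100", "0000110100", "000100100", "0001010011", "0001011", "00011100", "001100", "01", "11000", "110011001", "1101100", "110111111", "11100000"
Leaf count: 13

13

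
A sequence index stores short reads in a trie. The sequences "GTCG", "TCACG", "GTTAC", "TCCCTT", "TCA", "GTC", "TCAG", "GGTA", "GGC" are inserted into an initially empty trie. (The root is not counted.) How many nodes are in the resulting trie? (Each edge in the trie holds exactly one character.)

21

Insert word by word; a character creates a node only if that edge doesn't already exist:
  "GTCG" → 4 new (G, T, C, G)
  "TCACG" → 5 new (T, C, A, C, G)
  "GTTAC" → prefix "GT" already present; 3 new (T, A, C)
  "TCCCTT" → prefix "TC" already present; 4 new (C, C, T, T)
  "TCA" → prefix "TCA" already present; 0 new (none)
  "GTC" → prefix "GTC" already present; 0 new (none)
  "TCAG" → prefix "TCA" already present; 1 new (G)
  "GGTA" → prefix "G" already present; 3 new (G, T, A)
  "GGC" → prefix "GG" already present; 1 new (C)
Total nodes = 4 + 5 + 3 + 4 + 0 + 0 + 1 + 3 + 1 = 21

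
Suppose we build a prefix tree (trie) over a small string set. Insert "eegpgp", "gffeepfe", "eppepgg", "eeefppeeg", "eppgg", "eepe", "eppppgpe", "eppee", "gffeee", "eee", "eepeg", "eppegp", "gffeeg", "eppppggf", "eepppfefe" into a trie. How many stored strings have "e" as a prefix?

12

Filter for entries beginning with "e":
Words under "e": eee, eeefppeeg, eegpgp, eepe, eepeg, eepppfefe, eppee, eppegp, eppepgg, eppgg, eppppggf, eppppgpe
Count: 12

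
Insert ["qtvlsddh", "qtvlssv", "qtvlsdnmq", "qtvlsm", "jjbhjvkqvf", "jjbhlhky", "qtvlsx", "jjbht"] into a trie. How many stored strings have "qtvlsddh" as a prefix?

1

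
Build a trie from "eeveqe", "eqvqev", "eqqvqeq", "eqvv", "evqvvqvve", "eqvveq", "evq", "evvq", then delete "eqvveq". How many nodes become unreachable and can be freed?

After clearing the end-marker at "eqvveq", prune upward until reaching a node still needed by another word.
The suffix "eq" (2 nodes) is used only by "eqvveq"; "eqvv" is itself a stored word, so pruning stops there.
Nodes removed: 2

2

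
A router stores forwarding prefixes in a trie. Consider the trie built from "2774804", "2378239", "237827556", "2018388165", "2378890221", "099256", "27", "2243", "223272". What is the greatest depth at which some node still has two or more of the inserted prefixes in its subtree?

5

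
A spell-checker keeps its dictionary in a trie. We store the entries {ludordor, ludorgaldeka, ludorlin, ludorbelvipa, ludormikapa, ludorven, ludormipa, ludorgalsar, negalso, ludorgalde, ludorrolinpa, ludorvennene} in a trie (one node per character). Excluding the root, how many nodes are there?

57

Trace insertions, counting only characters that open a new branch:
  "ludordor" → 8 new (l, u, d, o, r, d, o, r)
  "ludorgaldeka" → prefix "ludor" already present; 7 new (g, a, l, d, e, k, a)
  "ludorlin" → prefix "ludor" already present; 3 new (l, i, n)
  "ludorbelvipa" → prefix "ludor" already present; 7 new (b, e, l, v, i, p, a)
  "ludormikapa" → prefix "ludor" already present; 6 new (m, i, k, a, p, a)
  "ludorven" → prefix "ludor" already present; 3 new (v, e, n)
  "ludormipa" → prefix "ludormi" already present; 2 new (p, a)
  "ludorgalsar" → prefix "ludorgal" already present; 3 new (s, a, r)
  "negalso" → 7 new (n, e, g, a, l, s, o)
  "ludorgalde" → prefix "ludorgalde" already present; 0 new (none)
  "ludorrolinpa" → prefix "ludor" already present; 7 new (r, o, l, i, n, p, a)
  "ludorvennene" → prefix "ludorven" already present; 4 new (n, e, n, e)
Total nodes = 8 + 7 + 3 + 7 + 6 + 3 + 2 + 3 + 7 + 0 + 7 + 4 = 57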